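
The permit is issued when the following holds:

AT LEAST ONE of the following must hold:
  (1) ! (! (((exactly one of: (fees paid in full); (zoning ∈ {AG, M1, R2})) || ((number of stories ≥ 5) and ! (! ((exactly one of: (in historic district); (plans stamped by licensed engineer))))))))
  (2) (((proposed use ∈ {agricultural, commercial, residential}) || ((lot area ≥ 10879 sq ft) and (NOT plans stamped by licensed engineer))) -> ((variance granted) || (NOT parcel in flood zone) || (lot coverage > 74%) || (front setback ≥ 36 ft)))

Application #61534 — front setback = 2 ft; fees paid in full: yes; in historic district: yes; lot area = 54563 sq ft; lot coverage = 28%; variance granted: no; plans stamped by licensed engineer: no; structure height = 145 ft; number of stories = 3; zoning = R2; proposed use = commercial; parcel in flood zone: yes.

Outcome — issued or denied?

Denied

Atomic conditions:
  fees paid in full: yes → true
  zoning ∈ {AG, M1, R2}: R2 is in the set → true
  number of stories ≥ 5: 3 ≥ 5 is false
  in historic district: yes → true
  plans stamped by licensed engineer: no → false
  proposed use ∈ {agricultural, commercial, residential}: commercial is in the set → true
  lot area ≥ 10879 sq ft: 54563 ≥ 10879 is true
  NOT plans stamped by licensed engineer: no → true
  variance granted: no → false
  NOT parcel in flood zone: yes → false
  lot coverage > 74%: 28 > 74 is false
  front setback ≥ 36 ft: 2 ≥ 36 is false
Combine:
[1.1.1.1] exactly-one(true, true) = false
[1.1.1.2.2.1.1] exactly-one(true, false) = true
[1.1.1.2.2.1] NOT true = false
[1.1.1.2.2] NOT false = true
[1.1.1.2] false AND true = false
[1.1.1] false OR false = false
[1.1] NOT false = true
[1] NOT true = false
[2.1.2] true AND true = true
[2.1] true OR true = true
[2.2] false OR false OR false OR false = false
[2] true → false = false
[root] false OR false = false
Overall: false → denied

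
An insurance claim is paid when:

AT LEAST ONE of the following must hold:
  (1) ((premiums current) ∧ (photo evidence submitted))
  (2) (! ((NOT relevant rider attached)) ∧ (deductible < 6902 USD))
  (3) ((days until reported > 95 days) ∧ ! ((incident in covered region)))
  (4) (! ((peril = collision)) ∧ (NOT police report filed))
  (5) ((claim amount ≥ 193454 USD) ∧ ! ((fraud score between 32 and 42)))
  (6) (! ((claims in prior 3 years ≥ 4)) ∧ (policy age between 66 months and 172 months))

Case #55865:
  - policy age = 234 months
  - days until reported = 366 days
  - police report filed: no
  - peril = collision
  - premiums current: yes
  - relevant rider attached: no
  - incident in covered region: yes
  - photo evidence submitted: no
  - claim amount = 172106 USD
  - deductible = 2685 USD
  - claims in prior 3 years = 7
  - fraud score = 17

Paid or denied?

Atomic conditions:
  premiums current: yes → true
  photo evidence submitted: no → false
  NOT relevant rider attached: no → true
  deductible < 6902 USD: 2685 < 6902 is true
  days until reported > 95 days: 366 > 95 is true
  incident in covered region: yes → true
  peril = collision: collision == collision is true
  NOT police report filed: no → true
  claim amount ≥ 193454 USD: 172106 ≥ 193454 is false
  fraud score between 32 and 42: 17 in [32, 42] is false
  claims in prior 3 years ≥ 4: 7 ≥ 4 is true
  policy age between 66 months and 172 months: 234 in [66, 172] is false
Combine:
[1] true AND false = false
[2.1] NOT true = false
[2] false AND true = false
[3.2] NOT true = false
[3] true AND false = false
[4.1] NOT true = false
[4] false AND true = false
[5.2] NOT false = true
[5] false AND true = false
[6.1] NOT true = false
[6] false AND false = false
[root] false OR false OR false OR false OR false OR false = false
Overall: false → denied

Denied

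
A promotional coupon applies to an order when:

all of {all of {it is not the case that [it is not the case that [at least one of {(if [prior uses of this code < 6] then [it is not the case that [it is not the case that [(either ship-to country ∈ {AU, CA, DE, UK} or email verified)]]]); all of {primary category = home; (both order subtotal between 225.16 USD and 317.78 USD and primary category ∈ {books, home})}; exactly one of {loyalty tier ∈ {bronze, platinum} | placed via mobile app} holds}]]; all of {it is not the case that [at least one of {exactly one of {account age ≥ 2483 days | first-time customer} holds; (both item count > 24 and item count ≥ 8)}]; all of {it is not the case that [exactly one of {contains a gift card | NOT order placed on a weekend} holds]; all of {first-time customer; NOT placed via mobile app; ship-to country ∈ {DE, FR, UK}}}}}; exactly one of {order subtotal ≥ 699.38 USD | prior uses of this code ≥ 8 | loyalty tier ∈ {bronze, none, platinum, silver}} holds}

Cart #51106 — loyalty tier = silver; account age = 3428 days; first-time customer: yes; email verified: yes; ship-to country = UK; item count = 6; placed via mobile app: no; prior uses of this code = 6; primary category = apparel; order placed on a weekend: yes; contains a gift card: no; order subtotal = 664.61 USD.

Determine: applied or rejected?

Atomic conditions:
  prior uses of this code < 6: 6 < 6 is false
  ship-to country ∈ {AU, CA, DE, UK}: UK is in the set → true
  email verified: yes → true
  primary category = home: apparel == home is false
  order subtotal between 225.16 USD and 317.78 USD: 664.61 in [225.16, 317.78] is false
  primary category ∈ {books, home}: apparel is not in the set → false
  loyalty tier ∈ {bronze, platinum}: silver is not in the set → false
  placed via mobile app: no → false
  account age ≥ 2483 days: 3428 ≥ 2483 is true
  first-time customer: yes → true
  item count > 24: 6 > 24 is false
  item count ≥ 8: 6 ≥ 8 is false
  contains a gift card: no → false
  NOT order placed on a weekend: yes → false
  NOT placed via mobile app: no → true
  ship-to country ∈ {DE, FR, UK}: UK is in the set → true
  order subtotal ≥ 699.38 USD: 664.61 ≥ 699.38 is false
  prior uses of this code ≥ 8: 6 ≥ 8 is false
  loyalty tier ∈ {bronze, none, platinum, silver}: silver is in the set → true
Combine:
[1.1.1.1.1.2.1.1] true OR true = true
[1.1.1.1.1.2.1] NOT true = false
[1.1.1.1.1.2] NOT false = true
[1.1.1.1.1] false → true (antecedent false ⇒ implication holds) = true
[1.1.1.1.2.2] false AND false = false
[1.1.1.1.2] false AND false = false
[1.1.1.1.3] exactly-one(false, false) = false
[1.1.1.1] true OR false OR false = true
[1.1.1] NOT true = false
[1.1] NOT false = true
[1.2.1.1.1] exactly-one(true, true) = false
[1.2.1.1.2] false AND false = false
[1.2.1.1] false OR false = false
[1.2.1] NOT false = true
[1.2.2.1.1] exactly-one(false, false) = false
[1.2.2.1] NOT false = true
[1.2.2.2] true AND true AND true = true
[1.2.2] true AND true = true
[1.2] true AND true = true
[1] true AND true = true
[2] exactly-one(false, false, true) = true
[root] true AND true = true
Overall: true → applied

Applied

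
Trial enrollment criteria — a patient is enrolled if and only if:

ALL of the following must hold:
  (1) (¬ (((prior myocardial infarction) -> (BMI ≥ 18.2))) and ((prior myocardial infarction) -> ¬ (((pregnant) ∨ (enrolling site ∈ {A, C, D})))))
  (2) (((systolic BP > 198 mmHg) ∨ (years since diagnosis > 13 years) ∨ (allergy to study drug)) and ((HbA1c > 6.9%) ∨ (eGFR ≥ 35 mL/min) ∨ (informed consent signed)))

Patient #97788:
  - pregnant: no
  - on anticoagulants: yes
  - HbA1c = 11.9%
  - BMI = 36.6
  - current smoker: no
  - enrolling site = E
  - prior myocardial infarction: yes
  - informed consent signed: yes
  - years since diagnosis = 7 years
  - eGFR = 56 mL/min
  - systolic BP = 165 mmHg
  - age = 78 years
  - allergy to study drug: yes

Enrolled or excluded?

Excluded

Atomic conditions:
  prior myocardial infarction: yes → true
  BMI ≥ 18.2: 36.6 ≥ 18.2 is true
  pregnant: no → false
  enrolling site ∈ {A, C, D}: E is not in the set → false
  systolic BP > 198 mmHg: 165 > 198 is false
  years since diagnosis > 13 years: 7 > 13 is false
  allergy to study drug: yes → true
  HbA1c > 6.9%: 11.9 > 6.9 is true
  eGFR ≥ 35 mL/min: 56 ≥ 35 is true
  informed consent signed: yes → true
Combine:
[1.1.1] true → true = true
[1.1] NOT true = false
[1.2.2.1] false OR false = false
[1.2.2] NOT false = true
[1.2] true → true = true
[1] false AND true = false
[2.1] false OR false OR true = true
[2.2] true OR true OR true = true
[2] true AND true = true
[root] false AND true = false
Overall: false → excluded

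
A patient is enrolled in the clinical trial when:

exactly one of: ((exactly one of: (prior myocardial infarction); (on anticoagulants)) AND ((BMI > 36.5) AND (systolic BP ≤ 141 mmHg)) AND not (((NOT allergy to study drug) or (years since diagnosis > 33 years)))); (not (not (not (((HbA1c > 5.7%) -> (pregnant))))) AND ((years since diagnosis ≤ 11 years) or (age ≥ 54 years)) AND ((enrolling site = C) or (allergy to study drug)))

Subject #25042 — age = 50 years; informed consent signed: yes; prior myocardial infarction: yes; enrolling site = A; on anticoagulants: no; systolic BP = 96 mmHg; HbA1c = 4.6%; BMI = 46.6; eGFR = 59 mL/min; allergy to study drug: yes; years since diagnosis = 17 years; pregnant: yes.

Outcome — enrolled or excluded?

Enrolled

Atomic conditions:
  prior myocardial infarction: yes → true
  on anticoagulants: no → false
  BMI > 36.5: 46.6 > 36.5 is true
  systolic BP ≤ 141 mmHg: 96 ≤ 141 is true
  NOT allergy to study drug: yes → false
  years since diagnosis > 33 years: 17 > 33 is false
  HbA1c > 5.7%: 4.6 > 5.7 is false
  pregnant: yes → true
  years since diagnosis ≤ 11 years: 17 ≤ 11 is false
  age ≥ 54 years: 50 ≥ 54 is false
  enrolling site = C: A == C is false
  allergy to study drug: yes → true
Combine:
[1.1] exactly-one(true, false) = true
[1.2] true AND true = true
[1.3.1] false OR false = false
[1.3] NOT false = true
[1] true AND true AND true = true
[2.1.1.1.1] false → true (antecedent false ⇒ implication holds) = true
[2.1.1.1] NOT true = false
[2.1.1] NOT false = true
[2.1] NOT true = false
[2.2] false OR false = false
[2.3] false OR true = true
[2] false AND false AND true = false
[root] exactly-one(true, false) = true
Overall: true → enrolled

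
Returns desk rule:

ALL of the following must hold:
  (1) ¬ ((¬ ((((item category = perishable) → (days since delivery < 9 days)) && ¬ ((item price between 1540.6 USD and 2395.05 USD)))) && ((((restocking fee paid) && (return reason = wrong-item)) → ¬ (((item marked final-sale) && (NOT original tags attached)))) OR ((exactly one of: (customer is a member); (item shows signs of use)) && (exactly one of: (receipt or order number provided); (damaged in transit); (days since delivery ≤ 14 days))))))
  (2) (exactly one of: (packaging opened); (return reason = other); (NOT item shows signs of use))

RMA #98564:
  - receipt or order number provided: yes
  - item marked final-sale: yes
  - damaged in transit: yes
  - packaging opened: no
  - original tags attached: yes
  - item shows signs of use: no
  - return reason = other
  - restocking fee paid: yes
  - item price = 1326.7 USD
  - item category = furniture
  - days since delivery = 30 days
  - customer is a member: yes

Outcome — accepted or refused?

Refused

Atomic conditions:
  item category = perishable: furniture == perishable is false
  days since delivery < 9 days: 30 < 9 is false
  item price between 1540.6 USD and 2395.05 USD: 1326.7 in [1540.6, 2395.05] is false
  restocking fee paid: yes → true
  return reason = wrong-item: other == wrong-item is false
  item marked final-sale: yes → true
  NOT original tags attached: yes → false
  customer is a member: yes → true
  item shows signs of use: no → false
  receipt or order number provided: yes → true
  damaged in transit: yes → true
  days since delivery ≤ 14 days: 30 ≤ 14 is false
  packaging opened: no → false
  return reason = other: other == other is true
  NOT item shows signs of use: no → true
Combine:
[1.1.1.1.1] false → false (antecedent false ⇒ implication holds) = true
[1.1.1.1.2] NOT false = true
[1.1.1.1] true AND true = true
[1.1.1] NOT true = false
[1.1.2.1.1] true AND false = false
[1.1.2.1.2.1] true AND false = false
[1.1.2.1.2] NOT false = true
[1.1.2.1] false → true (antecedent false ⇒ implication holds) = true
[1.1.2.2.1] exactly-one(true, false) = true
[1.1.2.2.2] exactly-one(true, true, false) = false
[1.1.2.2] true AND false = false
[1.1.2] true OR false = true
[1.1] false AND true = false
[1] NOT false = true
[2] exactly-one(false, true, true) = false
[root] true AND false = false
Overall: false → refused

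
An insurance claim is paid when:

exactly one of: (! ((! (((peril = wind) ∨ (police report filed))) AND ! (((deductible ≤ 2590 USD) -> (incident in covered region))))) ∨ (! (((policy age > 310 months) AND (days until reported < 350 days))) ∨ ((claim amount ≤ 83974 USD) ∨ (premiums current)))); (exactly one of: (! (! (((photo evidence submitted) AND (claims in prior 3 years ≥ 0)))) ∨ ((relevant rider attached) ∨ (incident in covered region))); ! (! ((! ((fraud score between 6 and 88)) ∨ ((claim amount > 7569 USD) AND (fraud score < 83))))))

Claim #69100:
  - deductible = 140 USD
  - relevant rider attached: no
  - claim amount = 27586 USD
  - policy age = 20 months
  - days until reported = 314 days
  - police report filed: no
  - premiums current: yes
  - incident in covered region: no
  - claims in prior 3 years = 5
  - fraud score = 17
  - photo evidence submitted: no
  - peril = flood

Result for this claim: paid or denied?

Atomic conditions:
  peril = wind: flood == wind is false
  police report filed: no → false
  deductible ≤ 2590 USD: 140 ≤ 2590 is true
  incident in covered region: no → false
  policy age > 310 months: 20 > 310 is false
  days until reported < 350 days: 314 < 350 is true
  claim amount ≤ 83974 USD: 27586 ≤ 83974 is true
  premiums current: yes → true
  photo evidence submitted: no → false
  claims in prior 3 years ≥ 0: 5 ≥ 0 is true
  relevant rider attached: no → false
  fraud score between 6 and 88: 17 in [6, 88] is true
  claim amount > 7569 USD: 27586 > 7569 is true
  fraud score < 83: 17 < 83 is true
Combine:
[1.1.1.1.1] false OR false = false
[1.1.1.1] NOT false = true
[1.1.1.2.1] true → false = false
[1.1.1.2] NOT false = true
[1.1.1] true AND true = true
[1.1] NOT true = false
[1.2.1.1] false AND true = false
[1.2.1] NOT false = true
[1.2.2] true OR true = true
[1.2] true OR true = true
[1] false OR true = true
[2.1.1.1.1] false AND true = false
[2.1.1.1] NOT false = true
[2.1.1] NOT true = false
[2.1.2] false OR false = false
[2.1] false OR false = false
[2.2.1.1.1] NOT true = false
[2.2.1.1.2] true AND true = true
[2.2.1.1] false OR true = true
[2.2.1] NOT true = false
[2.2] NOT false = true
[2] exactly-one(false, true) = true
[root] exactly-one(true, true) = false
Overall: false → denied

Denied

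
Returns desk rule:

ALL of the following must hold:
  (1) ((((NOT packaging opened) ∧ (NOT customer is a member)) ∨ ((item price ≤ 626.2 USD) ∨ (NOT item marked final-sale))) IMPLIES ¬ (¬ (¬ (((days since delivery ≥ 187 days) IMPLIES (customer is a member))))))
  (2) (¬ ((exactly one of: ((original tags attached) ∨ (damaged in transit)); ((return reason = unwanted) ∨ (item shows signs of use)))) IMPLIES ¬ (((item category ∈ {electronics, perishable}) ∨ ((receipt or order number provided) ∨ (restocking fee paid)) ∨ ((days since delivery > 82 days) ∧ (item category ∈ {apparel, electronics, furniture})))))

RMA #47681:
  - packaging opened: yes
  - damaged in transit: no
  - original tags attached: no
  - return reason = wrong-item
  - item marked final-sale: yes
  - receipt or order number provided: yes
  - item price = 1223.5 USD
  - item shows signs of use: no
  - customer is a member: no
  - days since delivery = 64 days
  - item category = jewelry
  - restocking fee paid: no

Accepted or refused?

Refused

Atomic conditions:
  NOT packaging opened: yes → false
  NOT customer is a member: no → true
  item price ≤ 626.2 USD: 1223.5 ≤ 626.2 is false
  NOT item marked final-sale: yes → false
  days since delivery ≥ 187 days: 64 ≥ 187 is false
  customer is a member: no → false
  original tags attached: no → false
  damaged in transit: no → false
  return reason = unwanted: wrong-item == unwanted is false
  item shows signs of use: no → false
  item category ∈ {electronics, perishable}: jewelry is not in the set → false
  receipt or order number provided: yes → true
  restocking fee paid: no → false
  days since delivery > 82 days: 64 > 82 is false
  item category ∈ {apparel, electronics, furniture}: jewelry is not in the set → false
Combine:
[1.1.1] false AND true = false
[1.1.2] false OR false = false
[1.1] false OR false = false
[1.2.1.1.1] false → false (antecedent false ⇒ implication holds) = true
[1.2.1.1] NOT true = false
[1.2.1] NOT false = true
[1.2] NOT true = false
[1] false → false (antecedent false ⇒ implication holds) = true
[2.1.1.1] false OR false = false
[2.1.1.2] false OR false = false
[2.1.1] exactly-one(false, false) = false
[2.1] NOT false = true
[2.2.1.2] true OR false = true
[2.2.1.3] false AND false = false
[2.2.1] false OR true OR false = true
[2.2] NOT true = false
[2] true → false = false
[root] true AND false = false
Overall: false → refused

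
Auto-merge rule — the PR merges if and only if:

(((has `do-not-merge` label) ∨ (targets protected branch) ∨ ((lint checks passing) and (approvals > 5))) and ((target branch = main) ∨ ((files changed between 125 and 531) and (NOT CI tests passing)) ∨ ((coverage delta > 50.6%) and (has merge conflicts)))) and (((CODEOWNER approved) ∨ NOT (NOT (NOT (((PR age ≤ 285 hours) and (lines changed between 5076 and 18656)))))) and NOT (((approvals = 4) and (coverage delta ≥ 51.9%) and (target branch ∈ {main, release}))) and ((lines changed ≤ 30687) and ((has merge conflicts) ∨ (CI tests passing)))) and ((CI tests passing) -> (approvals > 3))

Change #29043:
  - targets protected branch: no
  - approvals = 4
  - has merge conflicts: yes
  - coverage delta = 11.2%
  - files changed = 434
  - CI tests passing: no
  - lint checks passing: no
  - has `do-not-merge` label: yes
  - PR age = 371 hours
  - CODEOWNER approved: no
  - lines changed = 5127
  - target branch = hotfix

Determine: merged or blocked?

Atomic conditions:
  has `do-not-merge` label: yes → true
  targets protected branch: no → false
  lint checks passing: no → false
  approvals > 5: 4 > 5 is false
  target branch = main: hotfix == main is false
  files changed between 125 and 531: 434 in [125, 531] is true
  NOT CI tests passing: no → true
  coverage delta > 50.6%: 11.2 > 50.6 is false
  has merge conflicts: yes → true
  CODEOWNER approved: no → false
  PR age ≤ 285 hours: 371 ≤ 285 is false
  lines changed between 5076 and 18656: 5127 in [5076, 18656] is true
  approvals = 4: 4 == 4 is true
  coverage delta ≥ 51.9%: 11.2 ≥ 51.9 is false
  target branch ∈ {main, release}: hotfix is not in the set → false
  lines changed ≤ 30687: 5127 ≤ 30687 is true
  CI tests passing: no → false
  approvals > 3: 4 > 3 is true
Combine:
[1.1.3] false AND false = false
[1.1] true OR false OR false = true
[1.2.2] true AND true = true
[1.2.3] false AND true = false
[1.2] false OR true OR false = true
[1] true AND true = true
[2.1.2.1.1.1] false AND true = false
[2.1.2.1.1] NOT false = true
[2.1.2.1] NOT true = false
[2.1.2] NOT false = true
[2.1] false OR true = true
[2.2.1] true AND false AND false = false
[2.2] NOT false = true
[2.3.2] true OR false = true
[2.3] true AND true = true
[2] true AND true AND true = true
[3] false → true (antecedent false ⇒ implication holds) = true
[root] true AND true AND true = true
Overall: true → merged

Merged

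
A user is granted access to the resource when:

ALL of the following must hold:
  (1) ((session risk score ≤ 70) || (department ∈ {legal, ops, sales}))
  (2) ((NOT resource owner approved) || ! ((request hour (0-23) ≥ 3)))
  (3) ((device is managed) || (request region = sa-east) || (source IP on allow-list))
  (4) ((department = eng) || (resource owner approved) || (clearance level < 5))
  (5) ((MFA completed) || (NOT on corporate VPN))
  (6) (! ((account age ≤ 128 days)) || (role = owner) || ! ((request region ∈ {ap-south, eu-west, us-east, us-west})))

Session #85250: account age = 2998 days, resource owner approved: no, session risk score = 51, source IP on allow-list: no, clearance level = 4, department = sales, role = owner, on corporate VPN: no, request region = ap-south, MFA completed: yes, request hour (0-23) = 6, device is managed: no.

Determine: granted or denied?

Denied

Atomic conditions:
  session risk score ≤ 70: 51 ≤ 70 is true
  department ∈ {legal, ops, sales}: sales is in the set → true
  NOT resource owner approved: no → true
  request hour (0-23) ≥ 3: 6 ≥ 3 is true
  device is managed: no → false
  request region = sa-east: ap-south == sa-east is false
  source IP on allow-list: no → false
  department = eng: sales == eng is false
  resource owner approved: no → false
  clearance level < 5: 4 < 5 is true
  MFA completed: yes → true
  NOT on corporate VPN: no → true
  account age ≤ 128 days: 2998 ≤ 128 is false
  role = owner: owner == owner is true
  request region ∈ {ap-south, eu-west, us-east, us-west}: ap-south is in the set → true
Combine:
[1] true OR true = true
[2.2] NOT true = false
[2] true OR false = true
[3] false OR false OR false = false
[4] false OR false OR true = true
[5] true OR true = true
[6.1] NOT false = true
[6.3] NOT true = false
[6] true OR true OR false = true
[root] true AND true AND false AND true AND true AND true = false
Overall: false → denied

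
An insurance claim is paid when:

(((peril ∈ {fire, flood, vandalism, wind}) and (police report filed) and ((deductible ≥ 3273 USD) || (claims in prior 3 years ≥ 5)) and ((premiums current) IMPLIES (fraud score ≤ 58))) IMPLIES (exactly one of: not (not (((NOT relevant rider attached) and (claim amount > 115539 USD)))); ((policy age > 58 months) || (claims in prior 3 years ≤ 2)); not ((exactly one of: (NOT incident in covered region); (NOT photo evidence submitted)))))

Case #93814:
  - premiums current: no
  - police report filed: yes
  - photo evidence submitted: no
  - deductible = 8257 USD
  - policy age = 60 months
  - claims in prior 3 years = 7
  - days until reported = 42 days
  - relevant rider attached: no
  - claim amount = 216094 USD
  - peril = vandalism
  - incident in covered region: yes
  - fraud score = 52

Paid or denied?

Denied

Atomic conditions:
  peril ∈ {fire, flood, vandalism, wind}: vandalism is in the set → true
  police report filed: yes → true
  deductible ≥ 3273 USD: 8257 ≥ 3273 is true
  claims in prior 3 years ≥ 5: 7 ≥ 5 is true
  premiums current: no → false
  fraud score ≤ 58: 52 ≤ 58 is true
  NOT relevant rider attached: no → true
  claim amount > 115539 USD: 216094 > 115539 is true
  policy age > 58 months: 60 > 58 is true
  claims in prior 3 years ≤ 2: 7 ≤ 2 is false
  NOT incident in covered region: yes → false
  NOT photo evidence submitted: no → true
Combine:
[1.3] true OR true = true
[1.4] false → true (antecedent false ⇒ implication holds) = true
[1] true AND true AND true AND true = true
[2.1.1.1] true AND true = true
[2.1.1] NOT true = false
[2.1] NOT false = true
[2.2] true OR false = true
[2.3.1] exactly-one(false, true) = true
[2.3] NOT true = false
[2] exactly-one(true, true, false) = false
[root] true → false = false
Overall: false → denied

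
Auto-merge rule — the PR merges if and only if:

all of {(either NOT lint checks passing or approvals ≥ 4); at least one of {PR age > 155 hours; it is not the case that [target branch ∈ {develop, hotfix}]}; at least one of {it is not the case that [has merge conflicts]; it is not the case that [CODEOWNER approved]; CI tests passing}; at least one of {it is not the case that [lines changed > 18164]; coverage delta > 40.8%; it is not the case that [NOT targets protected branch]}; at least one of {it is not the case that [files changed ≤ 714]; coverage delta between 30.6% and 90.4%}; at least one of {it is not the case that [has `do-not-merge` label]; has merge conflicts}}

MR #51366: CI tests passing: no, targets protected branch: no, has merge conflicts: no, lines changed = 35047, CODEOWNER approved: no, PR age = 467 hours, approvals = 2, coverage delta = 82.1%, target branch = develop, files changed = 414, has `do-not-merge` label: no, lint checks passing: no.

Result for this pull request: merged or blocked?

Atomic conditions:
  NOT lint checks passing: no → true
  approvals ≥ 4: 2 ≥ 4 is false
  PR age > 155 hours: 467 > 155 is true
  target branch ∈ {develop, hotfix}: develop is in the set → true
  has merge conflicts: no → false
  CODEOWNER approved: no → false
  CI tests passing: no → false
  lines changed > 18164: 35047 > 18164 is true
  coverage delta > 40.8%: 82.1 > 40.8 is true
  NOT targets protected branch: no → true
  files changed ≤ 714: 414 ≤ 714 is true
  coverage delta between 30.6% and 90.4%: 82.1 in [30.6, 90.4] is true
  has `do-not-merge` label: no → false
Combine:
[1] true OR false = true
[2.2] NOT true = false
[2] true OR false = true
[3.1] NOT false = true
[3.2] NOT false = true
[3] true OR true OR false = true
[4.1] NOT true = false
[4.3] NOT true = false
[4] false OR true OR false = true
[5.1] NOT true = false
[5] false OR true = true
[6.1] NOT false = true
[6] true OR false = true
[root] true AND true AND true AND true AND true AND true = true
Overall: true → merged

Merged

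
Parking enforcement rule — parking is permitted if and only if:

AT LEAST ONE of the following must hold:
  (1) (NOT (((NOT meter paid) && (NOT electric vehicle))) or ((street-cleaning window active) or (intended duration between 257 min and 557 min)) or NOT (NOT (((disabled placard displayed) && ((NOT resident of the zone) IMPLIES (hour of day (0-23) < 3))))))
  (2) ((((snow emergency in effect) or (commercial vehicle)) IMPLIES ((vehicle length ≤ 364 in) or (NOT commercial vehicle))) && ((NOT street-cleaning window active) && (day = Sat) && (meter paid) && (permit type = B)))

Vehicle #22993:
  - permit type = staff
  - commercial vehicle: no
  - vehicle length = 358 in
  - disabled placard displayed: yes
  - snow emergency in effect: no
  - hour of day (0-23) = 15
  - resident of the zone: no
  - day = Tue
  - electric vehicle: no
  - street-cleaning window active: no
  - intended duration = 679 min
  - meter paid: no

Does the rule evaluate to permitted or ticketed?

Ticketed

Atomic conditions:
  NOT meter paid: no → true
  NOT electric vehicle: no → true
  street-cleaning window active: no → false
  intended duration between 257 min and 557 min: 679 in [257, 557] is false
  disabled placard displayed: yes → true
  NOT resident of the zone: no → true
  hour of day (0-23) < 3: 15 < 3 is false
  snow emergency in effect: no → false
  commercial vehicle: no → false
  vehicle length ≤ 364 in: 358 ≤ 364 is true
  NOT commercial vehicle: no → true
  NOT street-cleaning window active: no → true
  day = Sat: Tue == Sat is false
  meter paid: no → false
  permit type = B: staff == B is false
Combine:
[1.1.1] true AND true = true
[1.1] NOT true = false
[1.2] false OR false = false
[1.3.1.1.2] true → false = false
[1.3.1.1] true AND false = false
[1.3.1] NOT false = true
[1.3] NOT true = false
[1] false OR false OR false = false
[2.1.1] false OR false = false
[2.1.2] true OR true = true
[2.1] false → true (antecedent false ⇒ implication holds) = true
[2.2] true AND false AND false AND false = false
[2] true AND false = false
[root] false OR false = false
Overall: false → ticketed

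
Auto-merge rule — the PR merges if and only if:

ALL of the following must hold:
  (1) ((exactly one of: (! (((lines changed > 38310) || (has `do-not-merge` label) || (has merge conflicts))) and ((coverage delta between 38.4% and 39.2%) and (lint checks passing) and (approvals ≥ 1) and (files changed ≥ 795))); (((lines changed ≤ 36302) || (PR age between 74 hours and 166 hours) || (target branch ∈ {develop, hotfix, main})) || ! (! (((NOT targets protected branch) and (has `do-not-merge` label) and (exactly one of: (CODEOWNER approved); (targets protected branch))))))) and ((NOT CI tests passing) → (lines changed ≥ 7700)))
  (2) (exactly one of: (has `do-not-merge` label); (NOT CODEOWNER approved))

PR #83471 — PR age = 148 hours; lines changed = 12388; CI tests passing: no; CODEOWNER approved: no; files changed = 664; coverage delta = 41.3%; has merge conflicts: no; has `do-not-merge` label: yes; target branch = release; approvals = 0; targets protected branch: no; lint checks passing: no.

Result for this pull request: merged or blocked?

Blocked

Atomic conditions:
  lines changed > 38310: 12388 > 38310 is false
  has `do-not-merge` label: yes → true
  has merge conflicts: no → false
  coverage delta between 38.4% and 39.2%: 41.3 in [38.4, 39.2] is false
  lint checks passing: no → false
  approvals ≥ 1: 0 ≥ 1 is false
  files changed ≥ 795: 664 ≥ 795 is false
  lines changed ≤ 36302: 12388 ≤ 36302 is true
  PR age between 74 hours and 166 hours: 148 in [74, 166] is true
  target branch ∈ {develop, hotfix, main}: release is not in the set → false
  NOT targets protected branch: no → true
  CODEOWNER approved: no → false
  targets protected branch: no → false
  NOT CI tests passing: no → true
  lines changed ≥ 7700: 12388 ≥ 7700 is true
  NOT CODEOWNER approved: no → true
Combine:
[1.1.1.1.1] false OR true OR false = true
[1.1.1.1] NOT true = false
[1.1.1.2] false AND false AND false AND false = false
[1.1.1] false AND false = false
[1.1.2.1] true OR true OR false = true
[1.1.2.2.1.1.3] exactly-one(false, false) = false
[1.1.2.2.1.1] true AND true AND false = false
[1.1.2.2.1] NOT false = true
[1.1.2.2] NOT true = false
[1.1.2] true OR false = true
[1.1] exactly-one(false, true) = true
[1.2] true → true = true
[1] true AND true = true
[2] exactly-one(true, true) = false
[root] true AND false = false
Overall: false → blocked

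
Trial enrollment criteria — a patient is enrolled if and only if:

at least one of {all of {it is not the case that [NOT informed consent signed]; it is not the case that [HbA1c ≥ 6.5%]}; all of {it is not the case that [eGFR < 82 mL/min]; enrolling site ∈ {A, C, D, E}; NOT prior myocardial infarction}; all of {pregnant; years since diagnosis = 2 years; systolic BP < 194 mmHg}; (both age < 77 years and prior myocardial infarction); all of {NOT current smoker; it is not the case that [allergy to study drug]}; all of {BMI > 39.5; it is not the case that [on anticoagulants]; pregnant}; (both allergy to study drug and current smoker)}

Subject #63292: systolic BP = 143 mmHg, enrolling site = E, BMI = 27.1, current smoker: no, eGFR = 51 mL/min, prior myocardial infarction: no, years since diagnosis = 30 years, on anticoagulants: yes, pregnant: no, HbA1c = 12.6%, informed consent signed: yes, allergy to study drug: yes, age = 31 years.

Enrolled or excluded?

Atomic conditions:
  NOT informed consent signed: yes → false
  HbA1c ≥ 6.5%: 12.6 ≥ 6.5 is true
  eGFR < 82 mL/min: 51 < 82 is true
  enrolling site ∈ {A, C, D, E}: E is in the set → true
  NOT prior myocardial infarction: no → true
  pregnant: no → false
  years since diagnosis = 2 years: 30 == 2 is false
  systolic BP < 194 mmHg: 143 < 194 is true
  age < 77 years: 31 < 77 is true
  prior myocardial infarction: no → false
  NOT current smoker: no → true
  allergy to study drug: yes → true
  BMI > 39.5: 27.1 > 39.5 is false
  on anticoagulants: yes → true
  current smoker: no → false
Combine:
[1.1] NOT false = true
[1.2] NOT true = false
[1] true AND false = false
[2.1] NOT true = false
[2] false AND true AND true = false
[3] false AND false AND true = false
[4] true AND false = false
[5.2] NOT true = false
[5] true AND false = false
[6.2] NOT true = false
[6] false AND false AND false = false
[7] true AND false = false
[root] false OR false OR false OR false OR false OR false OR false = false
Overall: false → excluded

Excluded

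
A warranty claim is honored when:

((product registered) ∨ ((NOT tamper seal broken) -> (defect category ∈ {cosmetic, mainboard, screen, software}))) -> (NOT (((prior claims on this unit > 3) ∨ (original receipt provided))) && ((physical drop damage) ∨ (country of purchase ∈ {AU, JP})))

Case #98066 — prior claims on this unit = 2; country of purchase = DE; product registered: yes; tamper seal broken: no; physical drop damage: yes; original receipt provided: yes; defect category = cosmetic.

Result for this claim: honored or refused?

Atomic conditions:
  product registered: yes → true
  NOT tamper seal broken: no → true
  defect category ∈ {cosmetic, mainboard, screen, software}: cosmetic is in the set → true
  prior claims on this unit > 3: 2 > 3 is false
  original receipt provided: yes → true
  physical drop damage: yes → true
  country of purchase ∈ {AU, JP}: DE is not in the set → false
Combine:
[1.2] true → true = true
[1] true OR true = true
[2.1.1] false OR true = true
[2.1] NOT true = false
[2.2] true OR false = true
[2] false AND true = false
[root] true → false = false
Overall: false → refused

Refused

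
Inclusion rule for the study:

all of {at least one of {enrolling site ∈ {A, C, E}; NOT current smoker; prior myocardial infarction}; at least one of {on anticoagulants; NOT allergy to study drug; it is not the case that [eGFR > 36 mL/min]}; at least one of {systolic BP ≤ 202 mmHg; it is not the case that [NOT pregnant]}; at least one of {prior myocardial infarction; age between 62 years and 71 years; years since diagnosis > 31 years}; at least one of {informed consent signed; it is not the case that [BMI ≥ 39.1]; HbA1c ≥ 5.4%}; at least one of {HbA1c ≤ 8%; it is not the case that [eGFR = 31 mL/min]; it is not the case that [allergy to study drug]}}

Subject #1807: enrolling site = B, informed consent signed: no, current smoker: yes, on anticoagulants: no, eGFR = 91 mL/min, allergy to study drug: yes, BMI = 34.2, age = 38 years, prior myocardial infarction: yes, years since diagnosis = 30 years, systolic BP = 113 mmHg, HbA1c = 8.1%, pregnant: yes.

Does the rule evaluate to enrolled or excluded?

Excluded

Atomic conditions:
  enrolling site ∈ {A, C, E}: B is not in the set → false
  NOT current smoker: yes → false
  prior myocardial infarction: yes → true
  on anticoagulants: no → false
  NOT allergy to study drug: yes → false
  eGFR > 36 mL/min: 91 > 36 is true
  systolic BP ≤ 202 mmHg: 113 ≤ 202 is true
  NOT pregnant: yes → false
  age between 62 years and 71 years: 38 in [62, 71] is false
  years since diagnosis > 31 years: 30 > 31 is false
  informed consent signed: no → false
  BMI ≥ 39.1: 34.2 ≥ 39.1 is false
  HbA1c ≥ 5.4%: 8.1 ≥ 5.4 is true
  HbA1c ≤ 8%: 8.1 ≤ 8 is false
  eGFR = 31 mL/min: 91 == 31 is false
  allergy to study drug: yes → true
Combine:
[1] false OR false OR true = true
[2.3] NOT true = false
[2] false OR false OR false = false
[3.2] NOT false = true
[3] true OR true = true
[4] true OR false OR false = true
[5.2] NOT false = true
[5] false OR true OR true = true
[6.2] NOT false = true
[6.3] NOT true = false
[6] false OR true OR false = true
[root] true AND false AND true AND true AND true AND true = false
Overall: false → excluded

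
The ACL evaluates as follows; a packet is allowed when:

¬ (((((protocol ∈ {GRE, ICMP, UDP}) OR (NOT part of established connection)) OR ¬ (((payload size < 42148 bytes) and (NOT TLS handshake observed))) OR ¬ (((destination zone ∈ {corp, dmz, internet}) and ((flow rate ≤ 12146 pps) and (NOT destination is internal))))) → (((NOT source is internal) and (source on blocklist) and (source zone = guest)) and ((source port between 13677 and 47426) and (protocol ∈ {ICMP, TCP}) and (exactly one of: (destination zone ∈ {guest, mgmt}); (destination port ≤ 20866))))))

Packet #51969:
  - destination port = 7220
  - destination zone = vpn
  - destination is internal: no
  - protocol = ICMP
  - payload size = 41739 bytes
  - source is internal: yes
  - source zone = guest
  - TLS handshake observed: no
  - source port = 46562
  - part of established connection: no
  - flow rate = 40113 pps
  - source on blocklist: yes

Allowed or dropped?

Allowed

Atomic conditions:
  protocol ∈ {GRE, ICMP, UDP}: ICMP is in the set → true
  NOT part of established connection: no → true
  payload size < 42148 bytes: 41739 < 42148 is true
  NOT TLS handshake observed: no → true
  destination zone ∈ {corp, dmz, internet}: vpn is not in the set → false
  flow rate ≤ 12146 pps: 40113 ≤ 12146 is false
  NOT destination is internal: no → true
  NOT source is internal: yes → false
  source on blocklist: yes → true
  source zone = guest: guest == guest is true
  source port between 13677 and 47426: 46562 in [13677, 47426] is true
  protocol ∈ {ICMP, TCP}: ICMP is in the set → true
  destination zone ∈ {guest, mgmt}: vpn is not in the set → false
  destination port ≤ 20866: 7220 ≤ 20866 is true
Combine:
[1.1.1] true OR true = true
[1.1.2.1] true AND true = true
[1.1.2] NOT true = false
[1.1.3.1.2] false AND true = false
[1.1.3.1] false AND false = false
[1.1.3] NOT false = true
[1.1] true OR false OR true = true
[1.2.1] false AND true AND true = false
[1.2.2.3] exactly-one(false, true) = true
[1.2.2] true AND true AND true = true
[1.2] false AND true = false
[1] true → false = false
[root] NOT false = true
Overall: true → allowed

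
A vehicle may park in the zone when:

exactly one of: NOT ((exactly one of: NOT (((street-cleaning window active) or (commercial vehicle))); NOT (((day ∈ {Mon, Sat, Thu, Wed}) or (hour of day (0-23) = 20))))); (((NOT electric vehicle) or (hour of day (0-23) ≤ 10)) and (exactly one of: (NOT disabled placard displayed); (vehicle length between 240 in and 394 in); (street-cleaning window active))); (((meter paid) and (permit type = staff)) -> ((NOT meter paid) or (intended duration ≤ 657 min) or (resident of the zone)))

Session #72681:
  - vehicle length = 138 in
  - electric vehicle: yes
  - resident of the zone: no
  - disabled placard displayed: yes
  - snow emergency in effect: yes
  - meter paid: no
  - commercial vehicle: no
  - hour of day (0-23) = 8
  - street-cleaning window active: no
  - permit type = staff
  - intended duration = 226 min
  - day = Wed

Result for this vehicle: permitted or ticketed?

Permitted

Atomic conditions:
  street-cleaning window active: no → false
  commercial vehicle: no → false
  day ∈ {Mon, Sat, Thu, Wed}: Wed is in the set → true
  hour of day (0-23) = 20: 8 == 20 is false
  NOT electric vehicle: yes → false
  hour of day (0-23) ≤ 10: 8 ≤ 10 is true
  NOT disabled placard displayed: yes → false
  vehicle length between 240 in and 394 in: 138 in [240, 394] is false
  meter paid: no → false
  permit type = staff: staff == staff is true
  NOT meter paid: no → true
  intended duration ≤ 657 min: 226 ≤ 657 is true
  resident of the zone: no → false
Combine:
[1.1.1.1] false OR false = false
[1.1.1] NOT false = true
[1.1.2.1] true OR false = true
[1.1.2] NOT true = false
[1.1] exactly-one(true, false) = true
[1] NOT true = false
[2.1] false OR true = true
[2.2] exactly-one(false, false, false) = false
[2] true AND false = false
[3.1] false AND true = false
[3.2] true OR true OR false = true
[3] false → true (antecedent false ⇒ implication holds) = true
[root] exactly-one(false, false, true) = true
Overall: true → permitted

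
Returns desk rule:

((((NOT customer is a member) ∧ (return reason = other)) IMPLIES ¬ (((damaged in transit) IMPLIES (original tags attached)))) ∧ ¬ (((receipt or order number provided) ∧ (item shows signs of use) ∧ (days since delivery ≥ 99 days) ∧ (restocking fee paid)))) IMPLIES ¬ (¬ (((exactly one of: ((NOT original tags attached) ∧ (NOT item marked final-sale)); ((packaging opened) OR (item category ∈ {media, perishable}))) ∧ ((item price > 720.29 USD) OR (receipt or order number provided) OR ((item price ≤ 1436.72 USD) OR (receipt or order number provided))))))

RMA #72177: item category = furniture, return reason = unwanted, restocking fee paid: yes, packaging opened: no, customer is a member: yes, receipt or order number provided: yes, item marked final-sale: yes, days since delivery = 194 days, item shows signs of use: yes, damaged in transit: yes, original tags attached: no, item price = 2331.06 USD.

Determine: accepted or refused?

Atomic conditions:
  NOT customer is a member: yes → false
  return reason = other: unwanted == other is false
  damaged in transit: yes → true
  original tags attached: no → false
  receipt or order number provided: yes → true
  item shows signs of use: yes → true
  days since delivery ≥ 99 days: 194 ≥ 99 is true
  restocking fee paid: yes → true
  NOT original tags attached: no → true
  NOT item marked final-sale: yes → false
  packaging opened: no → false
  item category ∈ {media, perishable}: furniture is not in the set → false
  item price > 720.29 USD: 2331.06 > 720.29 is true
  item price ≤ 1436.72 USD: 2331.06 ≤ 1436.72 is false
Combine:
[1.1.1] false AND false = false
[1.1.2.1] true → false = false
[1.1.2] NOT false = true
[1.1] false → true (antecedent false ⇒ implication holds) = true
[1.2.1] true AND true AND true AND true = true
[1.2] NOT true = false
[1] true AND false = false
[2.1.1.1.1] true AND false = false
[2.1.1.1.2] false OR false = false
[2.1.1.1] exactly-one(false, false) = false
[2.1.1.2.3] false OR true = true
[2.1.1.2] true OR true OR true = true
[2.1.1] false AND true = false
[2.1] NOT false = true
[2] NOT true = false
[root] false → false (antecedent false ⇒ implication holds) = true
Overall: true → accepted

Accepted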